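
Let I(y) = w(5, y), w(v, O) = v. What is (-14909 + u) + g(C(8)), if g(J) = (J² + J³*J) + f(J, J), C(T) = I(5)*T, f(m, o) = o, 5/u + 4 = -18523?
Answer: 47183285232/18527 ≈ 2.5467e+6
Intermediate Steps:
u = -5/18527 (u = 5/(-4 - 18523) = 5/(-18527) = 5*(-1/18527) = -5/18527 ≈ -0.00026988)
I(y) = 5
C(T) = 5*T
g(J) = J + J² + J⁴ (g(J) = (J² + J³*J) + J = (J² + J⁴) + J = J + J² + J⁴)
(-14909 + u) + g(C(8)) = (-14909 - 5/18527) + (5*8)*(1 + 5*8 + (5*8)³) = -276219048/18527 + 40*(1 + 40 + 40³) = -276219048/18527 + 40*(1 + 40 + 64000) = -276219048/18527 + 40*64041 = -276219048/18527 + 2561640 = 47183285232/18527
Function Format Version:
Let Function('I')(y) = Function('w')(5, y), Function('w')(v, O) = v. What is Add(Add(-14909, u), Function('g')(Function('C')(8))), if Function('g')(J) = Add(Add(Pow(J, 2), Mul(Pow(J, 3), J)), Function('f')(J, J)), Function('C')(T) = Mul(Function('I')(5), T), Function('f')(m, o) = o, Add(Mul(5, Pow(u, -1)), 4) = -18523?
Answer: Rational(47183285232, 18527) ≈ 2.5467e+6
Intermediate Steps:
u = Rational(-5, 18527) (u = Mul(5, Pow(Add(-4, -18523), -1)) = Mul(5, Pow(-18527, -1)) = Mul(5, Rational(-1, 18527)) = Rational(-5, 18527) ≈ -0.00026988)
Function('I')(y) = 5
Function('C')(T) = Mul(5, T)
Function('g')(J) = Add(J, Pow(J, 2), Pow(J, 4)) (Function('g')(J) = Add(Add(Pow(J, 2), Mul(Pow(J, 3), J)), J) = Add(Add(Pow(J, 2), Pow(J, 4)), J) = Add(J, Pow(J, 2), Pow(J, 4)))
Add(Add(-14909, u), Function('g')(Function('C')(8))) = Add(Add(-14909, Rational(-5, 18527)), Mul(Mul(5, 8), Add(1, Mul(5, 8), Pow(Mul(5, 8), 3)))) = Add(Rational(-276219048, 18527), Mul(40, Add(1, 40, Pow(40, 3)))) = Add(Rational(-276219048, 18527), Mul(40, Add(1, 40, 64000))) = Add(Rational(-276219048, 18527), Mul(40, 64041)) = Add(Rational(-276219048, 18527), 2561640) = Rational(47183285232, 18527)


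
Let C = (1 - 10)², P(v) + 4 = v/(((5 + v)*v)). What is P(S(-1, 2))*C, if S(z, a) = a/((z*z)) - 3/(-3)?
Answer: -2511/8 ≈ -313.88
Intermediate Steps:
S(z, a) = 1 + a/z² (S(z, a) = a/(z²) - 3*(-⅓) = a/z² + 1 = 1 + a/z²)
P(v) = -4 + 1/(5 + v) (P(v) = -4 + v/(((5 + v)*v)) = -4 + v/((v*(5 + v))) = -4 + v*(1/(v*(5 + v))) = -4 + 1/(5 + v))
C = 81 (C = (-9)² = 81)
P(S(-1, 2))*C = ((-19 - 4*(1 + 2/(-1)²))/(5 + (1 + 2/(-1)²)))*81 = ((-19 - 4*(1 + 2*1))/(5 + (1 + 2*1)))*81 = ((-19 - 4*(1 + 2))/(5 + (1 + 2)))*81 = ((-19 - 4*3)/(5 + 3))*81 = ((-19 - 12)/8)*81 = ((⅛)*(-31))*81 = -31/8*81 = -2511/8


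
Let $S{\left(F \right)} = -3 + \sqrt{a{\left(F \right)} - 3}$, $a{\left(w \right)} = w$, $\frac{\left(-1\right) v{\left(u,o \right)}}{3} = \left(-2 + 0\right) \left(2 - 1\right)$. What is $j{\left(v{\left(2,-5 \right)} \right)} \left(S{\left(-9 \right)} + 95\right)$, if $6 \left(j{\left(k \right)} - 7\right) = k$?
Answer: $736 + 16 i \sqrt{3} \approx 736.0 + 27.713 i$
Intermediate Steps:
$v{\left(u,o \right)} = 6$ ($v{\left(u,o \right)} = - 3 \left(-2 + 0\right) \left(2 - 1\right) = - 3 \left(\left(-2\right) 1\right) = \left(-3\right) \left(-2\right) = 6$)
$j{\left(k \right)} = 7 + \frac{k}{6}$
$S{\left(F \right)} = -3 + \sqrt{-3 + F}$ ($S{\left(F \right)} = -3 + \sqrt{F - 3} = -3 + \sqrt{-3 + F}$)
$j{\left(v{\left(2,-5 \right)} \right)} \left(S{\left(-9 \right)} + 95\right) = \left(7 + \frac{1}{6} \cdot 6\right) \left(\left(-3 + \sqrt{-3 - 9}\right) + 95\right) = \left(7 + 1\right) \left(\left(-3 + \sqrt{-12}\right) + 95\right) = 8 \left(\left(-3 + 2 i \sqrt{3}\right) + 95\right) = 8 \left(92 + 2 i \sqrt{3}\right) = 736 + 16 i \sqrt{3}$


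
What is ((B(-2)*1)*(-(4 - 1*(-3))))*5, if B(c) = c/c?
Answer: -35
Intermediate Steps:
B(c) = 1
((B(-2)*1)*(-(4 - 1*(-3))))*5 = ((1*1)*(-(4 - 1*(-3))))*5 = (1*(-(4 + 3)))*5 = (1*(-1*7))*5 = (1*(-7))*5 = -7*5 = -35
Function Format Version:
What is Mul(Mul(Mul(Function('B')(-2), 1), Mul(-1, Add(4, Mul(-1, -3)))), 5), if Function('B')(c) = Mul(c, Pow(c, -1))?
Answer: -35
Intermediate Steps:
Function('B')(c) = 1
Mul(Mul(Mul(Function('B')(-2), 1), Mul(-1, Add(4, Mul(-1, -3)))), 5) = Mul(Mul(Mul(1, 1), Mul(-1, Add(4, Mul(-1, -3)))), 5) = Mul(Mul(1, Mul(-1, Add(4, 3))), 5) = Mul(Mul(1, Mul(-1, 7)), 5) = Mul(Mul(1, -7), 5) = Mul(-7, 5) = -35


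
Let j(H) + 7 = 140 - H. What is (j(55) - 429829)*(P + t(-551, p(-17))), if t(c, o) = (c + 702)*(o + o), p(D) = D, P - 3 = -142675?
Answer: 63519776306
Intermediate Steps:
P = -142672 (P = 3 - 142675 = -142672)
t(c, o) = 2*o*(702 + c) (t(c, o) = (702 + c)*(2*o) = 2*o*(702 + c))
j(H) = 133 - H (j(H) = -7 + (140 - H) = 133 - H)
(j(55) - 429829)*(P + t(-551, p(-17))) = ((133 - 1*55) - 429829)*(-142672 + 2*(-17)*(702 - 551)) = ((133 - 55) - 429829)*(-142672 + 2*(-17)*151) = (78 - 429829)*(-142672 - 5134) = -429751*(-147806) = 63519776306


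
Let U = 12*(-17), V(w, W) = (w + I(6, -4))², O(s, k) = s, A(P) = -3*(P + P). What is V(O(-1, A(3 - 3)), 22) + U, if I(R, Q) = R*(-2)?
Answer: -35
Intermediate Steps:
A(P) = -6*P
I(R, Q) = -2*R
V(w, W) = (-12 + w)² (V(w, W) = (w - 2*6)² = (w - 12)² = (-12 + w)²)
U = -204
V(O(-1, A(3 - 3)), 22) + U = (-12 - 1)² - 204 = (-13)² - 204 = 169 - 204 = -35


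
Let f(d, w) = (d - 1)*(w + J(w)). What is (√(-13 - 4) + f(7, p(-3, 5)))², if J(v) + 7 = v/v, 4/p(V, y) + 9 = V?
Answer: (38 - I*√17)² ≈ 1427.0 - 313.36*I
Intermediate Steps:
p(V, y) = 4/(-9 + V)
J(v) = -6 (J(v) = -7 + v/v = -7 + 1 = -6)
f(d, w) = (-1 + d)*(-6 + w) (f(d, w) = (d - 1)*(w - 6) = (-1 + d)*(-6 + w))
(√(-13 - 4) + f(7, p(-3, 5)))² = (√(-13 - 4) + (6 - 4/(-9 - 3) - 6*7 + 7*(4/(-9 - 3))))² = (√(-17) + (6 - 4/(-12) - 42 + 7*(4/(-12))))² = (I*√17 + (6 - 4*(-1)/12 - 42 + 7*(4*(-1/12))))² = (I*√17 + (6 - 1*(-⅓) - 42 + 7*(-⅓)))² = (I*√17 + (6 + ⅓ - 42 - 7/3))² = (I*√17 - 38)² = (-38 + I*√17)²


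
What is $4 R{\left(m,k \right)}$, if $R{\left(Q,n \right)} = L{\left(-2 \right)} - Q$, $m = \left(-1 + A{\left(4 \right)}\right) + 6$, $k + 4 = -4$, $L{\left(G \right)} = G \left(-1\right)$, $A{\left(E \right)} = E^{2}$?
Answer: $-76$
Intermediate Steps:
$L{\left(G \right)} = - G$
$k = -8$ ($k = -4 - 4 = -8$)
$m = 21$ ($m = \left(-1 + 4^{2}\right) + 6 = \left(-1 + 16\right) + 6 = 15 + 6 = 21$)
$R{\left(Q,n \right)} = 2 - Q$ ($R{\left(Q,n \right)} = \left(-1\right) \left(-2\right) - Q = 2 - Q$)
$4 R{\left(m,k \right)} = 4 \left(2 - 21\right) = 4 \left(-19\right) = -76$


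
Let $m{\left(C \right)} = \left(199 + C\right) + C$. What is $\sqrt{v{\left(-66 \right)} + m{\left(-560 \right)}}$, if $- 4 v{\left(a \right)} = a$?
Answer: $\frac{3 i \sqrt{402}}{2} \approx 30.075 i$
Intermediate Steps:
$m{\left(C \right)} = 199 + 2 C$
$v{\left(a \right)} = - \frac{a}{4}$
$\sqrt{v{\left(-66 \right)} + m{\left(-560 \right)}} = \sqrt{\left(- \frac{1}{4}\right) \left(-66\right) + \left(199 + 2 \left(-560\right)\right)} = \sqrt{\frac{33}{2} + \left(199 - 1120\right)} = \sqrt{\frac{33}{2} - 921} = \sqrt{- \frac{1809}{2}} = \frac{3 i \sqrt{402}}{2}$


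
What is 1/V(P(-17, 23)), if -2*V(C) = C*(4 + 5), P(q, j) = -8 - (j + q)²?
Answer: 1/198 ≈ 0.0050505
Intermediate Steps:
V(C) = -9*C/2 (V(C) = -C*(4 + 5)/2 = -C*9/2 = -9*C/2)
1/V(P(-17, 23)) = 1/(-9*(-8 - (23 - 17)²)/2) = 1/(-9*(-8 - 1*6²)/2) = 1/(-9*(-8 - 1*36)/2) = 1/(-9*(-8 - 36)/2) = 1/(-9/2*(-44)) = 1/198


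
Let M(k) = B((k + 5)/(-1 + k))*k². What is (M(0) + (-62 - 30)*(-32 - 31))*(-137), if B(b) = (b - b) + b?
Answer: -794052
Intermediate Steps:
B(b) = b (B(b) = 0 + b = b)
M(k) = k²*(5 + k)/(-1 + k) (M(k) = ((k + 5)/(-1 + k))*k² = ((5 + k)/(-1 + k))*k² = k²*(5 + k)/(-1 + k))
(M(0) + (-62 - 30)*(-32 - 31))*(-137) = (0²*(5 + 0)/(-1 + 0) + (-62 - 30)*(-32 - 31))*(-137) = (0*5/(-1) - 92*(-63))*(-137) = (0*(-1)*5 + 5796)*(-137) = (0 + 5796)*(-137) = 5796*(-137) = -794052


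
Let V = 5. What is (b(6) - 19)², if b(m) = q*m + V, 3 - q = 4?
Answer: 400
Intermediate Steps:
q = -1 (q = 3 - 1*4 = 3 - 4 = -1)
b(m) = 5 - m (b(m) = -m + 5 = 5 - m)
(b(6) - 19)² = ((5 - 1*6) - 19)² = ((5 - 6) - 19)² = (-1 - 19)² = (-20)² = 400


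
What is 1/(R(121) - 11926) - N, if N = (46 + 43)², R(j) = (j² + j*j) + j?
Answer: -138435316/17477 ≈ -7921.0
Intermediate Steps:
R(j) = j + 2*j² (R(j) = (j² + j²) + j = 2*j² + j = j + 2*j²)
N = 7921 (N = 89² = 7921)
1/(R(121) - 11926) - N = 1/(121*(1 + 2*121) - 11926) - 1*7921 = 1/(121*(1 + 242) - 11926) - 7921 = 1/(121*243 - 11926) - 7921 = 1/(29403 - 11926) - 7921 = 1/17477 - 7921 = -138435316/17477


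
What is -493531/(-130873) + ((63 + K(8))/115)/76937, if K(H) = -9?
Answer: 4366648440047/1157932240115 ≈ 3.7711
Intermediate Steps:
-493531/(-130873) + ((63 + K(8))/115)/76937 = -493531/(-130873) + ((63 - 9)/115)/76937 = -493531*(-1/130873) + (54*(1/115))*(1/76937) = 493531/130873 + (54/115)*(1/76937) = 493531/130873 + 54/8847755 = 4366648440047/1157932240115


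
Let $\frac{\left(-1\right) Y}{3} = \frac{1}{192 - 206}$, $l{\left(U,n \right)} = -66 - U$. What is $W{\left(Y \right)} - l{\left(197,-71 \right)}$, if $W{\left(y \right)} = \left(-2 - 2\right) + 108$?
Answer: $367$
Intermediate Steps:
$Y = \frac{3}{14}$ ($Y = - \frac{3}{192 - 206} = - \frac{3}{-14} = \left(-3\right) \left(- \frac{1}{14}\right) = \frac{3}{14} \approx 0.21429$)
$W{\left(y \right)} = 104$ ($W{\left(y \right)} = \left(-2 - 2\right) + 108 = -4 + 108 = 104$)
$W{\left(Y \right)} - l{\left(197,-71 \right)} = 104 - \left(-66 - 197\right) = 104 - -263 = 104 + 263 = 367$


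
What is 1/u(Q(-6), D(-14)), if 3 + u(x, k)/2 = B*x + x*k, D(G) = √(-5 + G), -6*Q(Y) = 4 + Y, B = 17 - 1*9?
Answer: -3/40 - 3*I*√19/40 ≈ -0.075 - 0.32692*I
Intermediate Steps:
B = 8 (B = 17 - 9 = 8)
Q(Y) = -⅔ - Y/6 (Q(Y) = -(4 + Y)/6 = -⅔ - Y/6)
u(x, k) = -6 + 16*x + 2*k*x (u(x, k) = -6 + 2*(8*x + x*k) = -6 + 2*(8*x + k*x) = -6 + (16*x + 2*k*x) = -6 + 16*x + 2*k*x)
1/u(Q(-6), D(-14)) = 1/(-6 + 16*(-⅔ - ⅙*(-6)) + 2*√(-5 - 14)*(-⅔ - ⅙*(-6))) = 1/(-6 + 16*(-⅔ + 1) + 2*√(-19)*(-⅔ + 1)) = 1/(-6 + 16*(⅓) + 2*(I*√19)*(⅓)) = 1/(-6 + 16/3 + 2*I*√19/3) = 1/(-⅔ + 2*I*√19/3)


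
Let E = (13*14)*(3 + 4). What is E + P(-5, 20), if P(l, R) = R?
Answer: 1294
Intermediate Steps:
E = 1274 (E = 182*7 = 1274)
E + P(-5, 20) = 1274 + 20 = 1294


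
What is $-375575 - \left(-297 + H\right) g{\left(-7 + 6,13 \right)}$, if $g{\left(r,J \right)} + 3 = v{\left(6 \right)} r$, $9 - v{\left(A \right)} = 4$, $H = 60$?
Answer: $-377471$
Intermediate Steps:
$v{\left(A \right)} = 5$ ($v{\left(A \right)} = 9 - 4 = 5$)
$g{\left(r,J \right)} = -3 + 5 r$
$-375575 - \left(-297 + H\right) g{\left(-7 + 6,13 \right)} = -375575 - \left(-297 + 60\right) \left(-3 + 5 \left(-7 + 6\right)\right) = -375575 - - 237 \left(-3 + 5 \left(-1\right)\right) = -375575 - - 237 \left(-3 - 5\right) = -375575 - \left(-237\right) \left(-8\right) = -375575 - 1896 = -377471$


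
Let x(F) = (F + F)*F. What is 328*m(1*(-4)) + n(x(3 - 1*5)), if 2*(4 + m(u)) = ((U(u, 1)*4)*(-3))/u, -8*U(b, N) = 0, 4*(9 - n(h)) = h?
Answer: -1305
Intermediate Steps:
x(F) = 2*F**2 (x(F) = (2*F)*F = 2*F**2)
n(h) = 9 - h/4
U(b, N) = 0 (U(b, N) = -1/8*0 = 0)
m(u) = -4 (m(u) = -4 + (((0*4)*(-3))/u)/2 = -4 + ((0*(-3))/u)/2 = -4 + (0/u)/2 = -4 + (1/2)*0 = -4 + 0 = -4)
328*m(1*(-4)) + n(x(3 - 1*5)) = 328*(-4) + (9 - (3 - 1*5)**2/2) = -1312 + (9 - (3 - 5)**2/2) = -1312 + (9 - (-2)**2/2) = -1312 + (9 - 4/2) = -1312 + (9 - 1/4*8) = -1312 + (9 - 2) = -1312 + 7 = -1305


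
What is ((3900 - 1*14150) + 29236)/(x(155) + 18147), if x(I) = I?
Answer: 9493/9151 ≈ 1.0374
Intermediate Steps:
((3900 - 1*14150) + 29236)/(x(155) + 18147) = ((3900 - 1*14150) + 29236)/(155 + 18147) = ((3900 - 14150) + 29236)/18302 = (-10250 + 29236)*(1/18302) = 18986*(1/18302) = 9493/9151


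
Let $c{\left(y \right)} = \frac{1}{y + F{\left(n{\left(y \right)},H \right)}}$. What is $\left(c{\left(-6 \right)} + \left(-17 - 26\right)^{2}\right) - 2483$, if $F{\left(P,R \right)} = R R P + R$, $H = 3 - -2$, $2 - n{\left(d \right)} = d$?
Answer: $- \frac{126165}{199} \approx -634.0$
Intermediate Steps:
$n{\left(d \right)} = 2 - d$
$H = 5$ ($H = 3 + 2 = 5$)
$F{\left(P,R \right)} = R + P R^{2}$ ($F{\left(P,R \right)} = R^{2} P + R = P R^{2} + R = R + P R^{2}$)
$c{\left(y \right)} = \frac{1}{55 - 24 y}$ ($c{\left(y \right)} = \frac{1}{y + 5 \left(1 + \left(2 - y\right) 5\right)} = \frac{1}{y + 5 \left(1 - \left(-10 + 5 y\right)\right)} = \frac{1}{y + 5 \left(11 - 5 y\right)} = \frac{1}{y - \left(-55 + 25 y\right)} = \frac{1}{55 - 24 y}$)
$\left(c{\left(-6 \right)} + \left(-17 - 26\right)^{2}\right) - 2483 = \left(\frac{1}{55 - -144} + \left(-17 - 26\right)^{2}\right) - 2483 = \left(\frac{1}{55 + 144} + \left(-43\right)^{2}\right) - 2483 = \left(\frac{1}{199} + 1849\right) - 2483 = \frac{367952}{199} - 2483 = - \frac{126165}{199}$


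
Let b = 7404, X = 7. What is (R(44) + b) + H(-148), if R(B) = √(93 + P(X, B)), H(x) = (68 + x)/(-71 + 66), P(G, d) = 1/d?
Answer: 7420 + √45023/22 ≈ 7429.6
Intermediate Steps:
H(x) = -68/5 - x/5 (H(x) = (68 + x)/(-5) = (68 + x)*(-⅕) = -68/5 - x/5)
R(B) = √(93 + 1/B)
(R(44) + b) + H(-148) = (√(93 + 1/44) + 7404) + (-68/5 - ⅕*(-148)) = (√(93 + 1/44) + 7404) + (-68/5 + 148/5) = (√(4093/44) + 7404) + 16 = (√45023/22 + 7404) + 16 = (7404 + √45023/22) + 16 = 7420 + √45023/22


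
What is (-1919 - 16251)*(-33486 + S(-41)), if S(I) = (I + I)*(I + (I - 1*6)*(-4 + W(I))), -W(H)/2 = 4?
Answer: 1387679240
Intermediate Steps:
W(H) = -8 (W(H) = -2*4 = -8)
S(I) = 2*I*(72 - 11*I) (S(I) = (I + I)*(I + (I - 1*6)*(-4 - 8)) = (2*I)*(I + (I - 6)*(-12)) = (2*I)*(I + (-6 + I)*(-12)) = (2*I)*(I + (72 - 12*I)) = (2*I)*(72 - 11*I) = 2*I*(72 - 11*I))
(-1919 - 16251)*(-33486 + S(-41)) = (-1919 - 16251)*(-33486 + 2*(-41)*(72 - 11*(-41))) = -18170*(-33486 + 2*(-41)*(72 + 451)) = -18170*(-33486 + 2*(-41)*523) = -18170*(-33486 - 42886) = -18170*(-76372) = 1387679240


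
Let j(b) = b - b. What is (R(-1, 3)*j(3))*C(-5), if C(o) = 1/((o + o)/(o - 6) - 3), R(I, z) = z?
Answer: 0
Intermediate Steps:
j(b) = 0
C(o) = 1/(-3 + 2*o/(-6 + o)) (C(o) = 1/((2*o)/(-6 + o) - 3) = 1/(2*o/(-6 + o) - 3) = 1/(-3 + 2*o/(-6 + o)))
(R(-1, 3)*j(3))*C(-5) = (3*0)*((6 - 1*(-5))/(-18 - 5)) = 0*((6 + 5)/(-23)) = 0*(-1/23*11) = 0*(-11/23) = 0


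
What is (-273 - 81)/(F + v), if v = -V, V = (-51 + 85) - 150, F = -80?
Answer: -59/6 ≈ -9.8333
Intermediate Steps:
V = -116 (V = 34 - 150 = -116)
v = 116 (v = -1*(-116) = 116)
(-273 - 81)/(F + v) = (-273 - 81)/(-80 + 116) = -354/36 = -354*1/36 = -59/6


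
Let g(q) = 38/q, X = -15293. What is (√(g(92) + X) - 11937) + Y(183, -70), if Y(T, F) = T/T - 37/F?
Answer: -835483/70 + I*√32359114/46 ≈ -11935.0 + 123.66*I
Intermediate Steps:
Y(T, F) = 1 - 37/F
(√(g(92) + X) - 11937) + Y(183, -70) = (√(38/92 - 15293) - 11937) + (-37 - 70)/(-70) = (√(38*(1/92) - 15293) - 11937) - 1/70*(-107) = (√(19/46 - 15293) - 11937) + 107/70 = (√(-703459/46) - 11937) + 107/70 = (I*√32359114/46 - 11937) + 107/70 = (-11937 + I*√32359114/46) + 107/70 = -835483/70 + I*√32359114/46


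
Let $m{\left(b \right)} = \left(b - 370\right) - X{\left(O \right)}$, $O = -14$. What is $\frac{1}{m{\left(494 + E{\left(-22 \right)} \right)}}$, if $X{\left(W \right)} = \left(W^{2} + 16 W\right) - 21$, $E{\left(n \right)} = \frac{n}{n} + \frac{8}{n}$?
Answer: $\frac{11}{1910} \approx 0.0057592$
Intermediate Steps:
$E{\left(n \right)} = 1 + \frac{8}{n}$
$X{\left(W \right)} = -21 + W^{2} + 16 W$
$m{\left(b \right)} = -321 + b$ ($m{\left(b \right)} = \left(b - 370\right) - \left(-21 + \left(-14\right)^{2} + 16 \left(-14\right)\right) = \left(-370 + b\right) - \left(-21 + 196 - 224\right) = \left(-370 + b\right) - -49 = \left(-370 + b\right) + 49 = -321 + b$)
$\frac{1}{m{\left(494 + E{\left(-22 \right)} \right)}} = \frac{1}{-321 + \left(494 + \frac{8 - 22}{-22}\right)} = \frac{1}{-321 + \left(494 - - \frac{7}{11}\right)} = \frac{1}{-321 + \left(494 + \frac{7}{11}\right)} = \frac{1}{-321 + \frac{5441}{11}} = \frac{1}{\frac{1910}{11}} = \frac{11}{1910}$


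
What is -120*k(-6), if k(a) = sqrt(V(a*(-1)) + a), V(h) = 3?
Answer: -120*I*sqrt(3) ≈ -207.85*I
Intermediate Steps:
k(a) = sqrt(3 + a)
-120*k(-6) = -120*sqrt(3 - 6) = -120*I*sqrt(3)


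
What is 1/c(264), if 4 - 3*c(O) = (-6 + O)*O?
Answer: -3/68108 ≈ -4.4048e-5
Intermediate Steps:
c(O) = 4/3 - O*(-6 + O)/3 (c(O) = 4/3 - (-6 + O)*O/3 = 4/3 - O*(-6 + O)/3)
1/c(264) = 1/(4/3 + 2*264 - 1/3*264**2) = 1/(4/3 + 528 - 1/3*69696) = 1/(4/3 + 528 - 23232) = 1/(-68108/3) = -3/68108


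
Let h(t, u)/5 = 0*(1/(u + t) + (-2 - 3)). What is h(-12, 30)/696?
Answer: 0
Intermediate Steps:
h(t, u) = 0 (h(t, u) = 5*(0*(1/(u + t) + (-2 - 3))) = 5*(0*(1/(t + u) - 5)) = 5*(0*(-5 + 1/(t + u))) = 5*0 = 0)
h(-12, 30)/696 = 0/696 = 0*(1/696) = 0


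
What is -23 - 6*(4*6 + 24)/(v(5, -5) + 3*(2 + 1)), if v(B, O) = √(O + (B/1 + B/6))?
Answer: -26615/481 + 288*√30/481 ≈ -52.053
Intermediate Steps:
v(B, O) = √(O + 7*B/6) (v(B, O) = √(O + (B*1 + B*(⅙))) = √(O + (B + B/6)) = √(O + 7*B/6))
-23 - 6*(4*6 + 24)/(v(5, -5) + 3*(2 + 1)) = -23 - 6*(4*6 + 24)/(√(36*(-5) + 42*5)/6 + 3*(2 + 1)) = -23 - 6*(24 + 24)/(√(-180 + 210)/6 + 3*3) = -23 - 288/(√30/6 + 9) = -23 - 288/(9 + √30/6)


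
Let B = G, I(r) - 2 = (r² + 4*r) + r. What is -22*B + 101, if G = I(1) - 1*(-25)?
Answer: -625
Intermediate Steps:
I(r) = 2 + r² + 5*r (I(r) = 2 + ((r² + 4*r) + r) = 2 + (r² + 5*r) = 2 + r² + 5*r)
G = 33 (G = (2 + 1² + 5*1) - 1*(-25) = (2 + 1 + 5) + 25 = 8 + 25 = 33)
B = 33
-22*B + 101 = -22*33 + 101 = -726 + 101 = -625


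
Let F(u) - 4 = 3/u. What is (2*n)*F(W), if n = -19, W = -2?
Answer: -95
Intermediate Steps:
F(u) = 4 + 3/u
(2*n)*F(W) = (2*(-19))*(4 + 3/(-2)) = -38*(4 + 3*(-½)) = -38*(4 - 3/2) = -38*5/2 = -95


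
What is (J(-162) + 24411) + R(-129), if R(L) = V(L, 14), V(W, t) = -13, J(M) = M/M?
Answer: 24399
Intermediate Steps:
J(M) = 1
R(L) = -13
(J(-162) + 24411) + R(-129) = (1 + 24411) - 13 = 24412 - 13 = 24399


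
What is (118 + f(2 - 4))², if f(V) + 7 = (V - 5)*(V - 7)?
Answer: 30276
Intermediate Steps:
f(V) = -7 + (-7 + V)*(-5 + V) (f(V) = -7 + (V - 5)*(V - 7) = -7 + (-5 + V)*(-7 + V) = -7 + (-7 + V)*(-5 + V))
(118 + f(2 - 4))² = (118 + (28 + (2 - 4)² - 12*(2 - 4)))² = (118 + (28 + (-2)² - 12*(-2)))² = (118 + (28 + 4 + 24))² = (118 + 56)² = 174² = 30276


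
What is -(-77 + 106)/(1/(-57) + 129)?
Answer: -1653/7352 ≈ -0.22484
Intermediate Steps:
-(-77 + 106)/(1/(-57) + 129) = -29/(-1/57 + 129) = -29/7352/57 = -57*29/7352 = -1*1653/7352 = -1653/7352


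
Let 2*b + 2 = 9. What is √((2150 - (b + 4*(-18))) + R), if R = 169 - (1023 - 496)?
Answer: 61*√2/2 ≈ 43.134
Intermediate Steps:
b = 7/2 (b = -1 + (½)*9 = -1 + 9/2 = 7/2 ≈ 3.5000)
R = -358 (R = 169 - 1*527 = 169 - 527 = -358)
√((2150 - (b + 4*(-18))) + R) = √((2150 - (7/2 + 4*(-18))) - 358) = √((2150 - (7/2 - 72)) - 358) = √((2150 - 1*(-137/2)) - 358) = √((2150 + 137/2) - 358) = √(4437/2 - 358) = √(3721/2) = 61*√2/2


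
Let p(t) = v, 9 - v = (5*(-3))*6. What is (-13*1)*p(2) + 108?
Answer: -1179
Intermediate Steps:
v = 99 (v = 9 - 5*(-3)*6 = 9 - (-15)*6 = 9 - 1*(-90) = 9 + 90 = 99)
p(t) = 99
(-13*1)*p(2) + 108 = -13*1*99 + 108 = -13*99 + 108 = -1287 + 108 = -1179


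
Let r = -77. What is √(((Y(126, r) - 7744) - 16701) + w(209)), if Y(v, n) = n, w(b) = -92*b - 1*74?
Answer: 4*I*√2739 ≈ 209.34*I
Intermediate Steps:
w(b) = -74 - 92*b (w(b) = -92*b - 74 = -74 - 92*b)
√(((Y(126, r) - 7744) - 16701) + w(209)) = √(((-77 - 7744) - 16701) + (-74 - 92*209)) = √((-7821 - 16701) + (-74 - 19228)) = √(-24522 - 19302) = √(-43824) = 4*I*√2739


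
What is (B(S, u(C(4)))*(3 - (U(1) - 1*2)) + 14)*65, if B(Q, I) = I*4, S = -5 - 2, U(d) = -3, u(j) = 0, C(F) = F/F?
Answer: 910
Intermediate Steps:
C(F) = 1
S = -7
B(Q, I) = 4*I
(B(S, u(C(4)))*(3 - (U(1) - 1*2)) + 14)*65 = ((4*0)*(3 - (-3 - 1*2)) + 14)*65 = (0*(3 - (-3 - 2)) + 14)*65 = (0*(3 - 1*(-5)) + 14)*65 = (0*(3 + 5) + 14)*65 = (0*8 + 14)*65 = (0 + 14)*65 = 14*65 = 910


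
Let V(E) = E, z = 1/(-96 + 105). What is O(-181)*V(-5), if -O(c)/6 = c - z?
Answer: -16300/3 ≈ -5433.3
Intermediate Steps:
z = 1/9 ≈ 0.11111
O(c) = 2/3 - 6*c (O(c) = -6*(c - 1*1/9) = -6*(c - 1/9) = -6*(-1/9 + c) = 2/3 - 6*c)
O(-181)*V(-5) = (2/3 - 6*(-181))*(-5) = (2/3 + 1086)*(-5) = (3260/3)*(-5) = -16300/3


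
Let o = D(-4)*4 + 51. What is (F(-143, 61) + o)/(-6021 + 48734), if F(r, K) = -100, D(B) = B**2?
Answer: 15/42713 ≈ 0.00035118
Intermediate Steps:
o = 115 (o = (-4)**2*4 + 51 = 16*4 + 51 = 64 + 51 = 115)
(F(-143, 61) + o)/(-6021 + 48734) = (-100 + 115)/(-6021 + 48734) = 15/42713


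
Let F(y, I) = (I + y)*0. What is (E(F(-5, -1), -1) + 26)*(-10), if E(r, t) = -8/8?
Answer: -250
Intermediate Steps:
F(y, I) = 0
E(r, t) = -1 (E(r, t) = -8*⅛ = -1)
(E(F(-5, -1), -1) + 26)*(-10) = (-1 + 26)*(-10) = 25*(-10) = -250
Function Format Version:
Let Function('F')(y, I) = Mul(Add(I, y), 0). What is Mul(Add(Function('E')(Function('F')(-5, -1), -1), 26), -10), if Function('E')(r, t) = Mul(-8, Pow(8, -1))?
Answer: -250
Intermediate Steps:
Function('F')(y, I) = 0
Function('E')(r, t) = -1 (Function('E')(r, t) = Mul(-8, Rational(1, 8)) = -1)
Mul(Add(Function('E')(Function('F')(-5, -1), -1), 26), -10) = Mul(Add(-1, 26), -10) = Mul(25, -10) = -250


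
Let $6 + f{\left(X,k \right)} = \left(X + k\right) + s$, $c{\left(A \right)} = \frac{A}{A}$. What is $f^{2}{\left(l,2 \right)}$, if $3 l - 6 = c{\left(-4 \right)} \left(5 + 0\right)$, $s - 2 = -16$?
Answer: $\frac{1849}{9} \approx 205.44$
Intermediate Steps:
$c{\left(A \right)} = 1$
$s = -14$ ($s = 2 - 16 = -14$)
$l = \frac{11}{3}$ ($l = 2 + \frac{1 \left(5 + 0\right)}{3} = 2 + \frac{1 \cdot 5}{3} = 2 + \frac{1}{3} \cdot 5 = 2 + \frac{5}{3} = \frac{11}{3} \approx 3.6667$)
$f{\left(X,k \right)} = -20 + X + k$ ($f{\left(X,k \right)} = -6 - \left(14 - X - k\right) = -6 + \left(-14 + X + k\right) = -20 + X + k$)
$f^{2}{\left(l,2 \right)} = \left(-20 + \frac{11}{3} + 2\right)^{2} = \left(- \frac{43}{3}\right)^{2} = \frac{1849}{9}$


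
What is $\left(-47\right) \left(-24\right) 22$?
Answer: $24816$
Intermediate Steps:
$\left(-47\right) \left(-24\right) 22 = 1128 \cdot 22 = 24816$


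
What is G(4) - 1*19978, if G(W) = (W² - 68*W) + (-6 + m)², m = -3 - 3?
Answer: -20090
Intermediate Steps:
m = -6
G(W) = 144 + W² - 68*W (G(W) = (W² - 68*W) + (-6 - 6)² = (W² - 68*W) + (-12)² = (W² - 68*W) + 144 = 144 + W² - 68*W)
G(4) - 1*19978 = (144 + 4² - 68*4) - 1*19978 = (144 + 16 - 272) - 19978 = -112 - 19978 = -20090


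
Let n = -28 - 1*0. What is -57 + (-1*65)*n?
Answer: 1763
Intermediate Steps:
n = -28 (n = -28 + 0 = -28)
-57 + (-1*65)*n = -57 - 1*65*(-28) = -57 - 65*(-28) = -57 + 1820 = 1763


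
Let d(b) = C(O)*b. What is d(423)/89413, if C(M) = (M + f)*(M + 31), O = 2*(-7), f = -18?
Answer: -230112/89413 ≈ -2.5736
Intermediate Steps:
O = -14
C(M) = (-18 + M)*(31 + M) (C(M) = (M - 18)*(M + 31) = (-18 + M)*(31 + M))
d(b) = -544*b (d(b) = (-558 + (-14)² + 13*(-14))*b = (-558 + 196 - 182)*b = -544*b)
d(423)/89413 = -544*423/89413 = -230112*1/89413 = -230112/89413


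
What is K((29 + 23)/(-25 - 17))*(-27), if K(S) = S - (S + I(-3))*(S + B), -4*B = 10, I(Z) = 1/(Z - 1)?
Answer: 71979/392 ≈ 183.62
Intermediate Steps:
I(Z) = 1/(-1 + Z)
B = -5/2 (B = -¼*10 = -5/2 ≈ -2.5000)
K(S) = S - (-5/2 + S)*(-¼ + S) (K(S) = S - (S + 1/(-1 - 3))*(S - 5/2) = S - (S + 1/(-4))*(-5/2 + S) = S - (S - ¼)*(-5/2 + S) = S - (-¼ + S)*(-5/2 + S) = S - (-5/2 + S)*(-¼ + S))
K((29 + 23)/(-25 - 17))*(-27) = (-5/8 - ((29 + 23)/(-25 - 17))² + 15*((29 + 23)/(-25 - 17))/4)*(-27) = (-5/8 - (52/(-42))² + 15*(52/(-42))/4)*(-27) = (-5/8 - (52*(-1/42))² + 15*(52*(-1/42))/4)*(-27) = (-5/8 - (-26/21)² + (15/4)*(-26/21))*(-27) = (-5/8 - 1*676/441 - 65/14)*(-27) = (-5/8 - 676/441 - 65/14)*(-27) = -23993/3528*(-27) = 71979/392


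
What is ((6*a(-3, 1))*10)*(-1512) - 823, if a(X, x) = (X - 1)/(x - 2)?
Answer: -363703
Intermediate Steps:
a(X, x) = (-1 + X)/(-2 + x)
((6*a(-3, 1))*10)*(-1512) - 823 = ((6*((-1 - 3)/(-2 + 1)))*10)*(-1512) - 823 = ((6*(-4/(-1)))*10)*(-1512) - 823 = ((6*(-1*(-4)))*10)*(-1512) - 823 = ((6*4)*10)*(-1512) - 823 = (24*10)*(-1512) - 823 = 240*(-1512) - 823 = -362880 - 823 = -363703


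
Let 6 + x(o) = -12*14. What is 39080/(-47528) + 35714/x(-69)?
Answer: -106513432/516867 ≈ -206.08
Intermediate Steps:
x(o) = -174 (x(o) = -6 - 12*14 = -6 - 168 = -174)
39080/(-47528) + 35714/x(-69) = 39080/(-47528) + 35714/(-174) = 39080*(-1/47528) + 35714*(-1/174) = -4885/5941 - 17857/87 = -106513432/516867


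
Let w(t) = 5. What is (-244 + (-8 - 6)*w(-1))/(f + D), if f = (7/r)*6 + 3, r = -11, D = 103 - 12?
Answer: -1727/496 ≈ -3.4819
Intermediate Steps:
D = 91
f = -9/11 (f = (7/(-11))*6 + 3 = (7*(-1/11))*6 + 3 = -7/11*6 + 3 = -42/11 + 3 = -9/11 ≈ -0.81818)
(-244 + (-8 - 6)*w(-1))/(f + D) = (-244 + (-8 - 6)*5)/(-9/11 + 91) = (-244 - 14*5)/(992/11) = (-244 - 70)*(11/992) = -314*11/992 = -1727/496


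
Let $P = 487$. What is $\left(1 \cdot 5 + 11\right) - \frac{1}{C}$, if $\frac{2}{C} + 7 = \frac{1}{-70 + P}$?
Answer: $\frac{8131}{417} \approx 19.499$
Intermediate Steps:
$C = - \frac{417}{1459}$ ($C = \frac{2}{-7 + \frac{1}{-70 + 487}} = \frac{2}{-7 + \frac{1}{417}} = \frac{2}{- \frac{2918}{417}} = 2 \left(- \frac{417}{2918}\right) = - \frac{417}{1459} \approx -0.28581$)
$\left(1 \cdot 5 + 11\right) - \frac{1}{C} = \left(1 \cdot 5 + 11\right) - \frac{1}{- \frac{417}{1459}} = \left(5 + 11\right) - - \frac{1459}{417} = 16 + \frac{1459}{417} = \frac{8131}{417}$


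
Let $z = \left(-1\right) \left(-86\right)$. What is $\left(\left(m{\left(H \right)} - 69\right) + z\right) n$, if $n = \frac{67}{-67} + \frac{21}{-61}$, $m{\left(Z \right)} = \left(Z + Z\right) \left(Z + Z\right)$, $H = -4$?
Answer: $- \frac{6642}{61} \approx -108.89$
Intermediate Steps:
$m{\left(Z \right)} = 4 Z^{2}$ ($m{\left(Z \right)} = 2 Z 2 Z = 4 Z^{2}$)
$z = 86$
$n = - \frac{82}{61}$ ($n = 67 \left(- \frac{1}{67}\right) + 21 \left(- \frac{1}{61}\right) = -1 - \frac{21}{61} = - \frac{82}{61} \approx -1.3443$)
$\left(\left(m{\left(H \right)} - 69\right) + z\right) n = \left(\left(4 \left(-4\right)^{2} - 69\right) + 86\right) \left(- \frac{82}{61}\right) = \left(\left(4 \cdot 16 - 69\right) + 86\right) \left(- \frac{82}{61}\right) = \left(\left(64 - 69\right) + 86\right) \left(- \frac{82}{61}\right) = \left(-5 + 86\right) \left(- \frac{82}{61}\right) = 81 \left(- \frac{82}{61}\right) = - \frac{6642}{61}$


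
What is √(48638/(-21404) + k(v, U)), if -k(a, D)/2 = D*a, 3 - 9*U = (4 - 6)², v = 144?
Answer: √3404787790/10702 ≈ 5.4523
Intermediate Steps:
U = -⅑ (U = ⅓ - (4 - 6)²/9 = ⅓ - ⅑*(-2)² = ⅓ - ⅑*4 = ⅓ - 4/9 = -⅑ ≈ -0.11111)
k(a, D) = -2*D*a
√(48638/(-21404) + k(v, U)) = √(48638/(-21404) - 2*(-⅑)*144) = √(48638*(-1/21404) + 32) = √(-24319/10702 + 32) = √(318145/10702) = √3404787790/10702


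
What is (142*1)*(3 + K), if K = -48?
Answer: -6390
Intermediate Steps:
(142*1)*(3 + K) = (142*1)*(3 - 48) = 142*(-45) = -6390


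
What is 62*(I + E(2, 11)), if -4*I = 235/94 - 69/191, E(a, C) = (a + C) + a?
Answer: 685193/764 ≈ 896.85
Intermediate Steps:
E(a, C) = C + 2*a (E(a, C) = (C + a) + a = C + 2*a)
I = -817/1528 (I = -(235/94 - 69/191)/4 = -(235*(1/94) - 69*1/191)/4 = -(5/2 - 69/191)/4 = -¼*817/382 = -817/1528 ≈ -0.53469)
62*(I + E(2, 11)) = 62*(-817/1528 + (11 + 2*2)) = 62*(-817/1528 + (11 + 4)) = 62*(-817/1528 + 15) = 62*(22103/1528) = 685193/764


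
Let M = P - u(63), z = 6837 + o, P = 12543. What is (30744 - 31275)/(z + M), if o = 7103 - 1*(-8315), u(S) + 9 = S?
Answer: -531/34744 ≈ -0.015283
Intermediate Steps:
u(S) = -9 + S
o = 15418 (o = 7103 + 8315 = 15418)
z = 22255 (z = 6837 + 15418 = 22255)
M = 12489 (M = 12543 - (-9 + 63) = 12543 - 1*54 = 12543 - 54 = 12489)
(30744 - 31275)/(z + M) = (30744 - 31275)/(22255 + 12489) = -531/34744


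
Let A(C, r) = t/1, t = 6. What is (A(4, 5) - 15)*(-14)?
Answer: 126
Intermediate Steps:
A(C, r) = 6 (A(C, r) = 6/1 = 6*1 = 6)
(A(4, 5) - 15)*(-14) = (6 - 15)*(-14) = -9*(-14) = 126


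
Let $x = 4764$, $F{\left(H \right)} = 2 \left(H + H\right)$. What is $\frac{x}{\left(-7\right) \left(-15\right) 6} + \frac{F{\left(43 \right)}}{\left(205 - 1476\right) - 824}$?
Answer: $\frac{329074}{43995} \approx 7.4798$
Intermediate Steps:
$F{\left(H \right)} = 4 H$ ($F{\left(H \right)} = 2 \cdot 2 H = 4 H$)
$\frac{x}{\left(-7\right) \left(-15\right) 6} + \frac{F{\left(43 \right)}}{\left(205 - 1476\right) - 824} = \frac{4764}{\left(-7\right) \left(-15\right) 6} + \frac{4 \cdot 43}{\left(205 - 1476\right) - 824} = \frac{4764}{105 \cdot 6} + \frac{172}{-1271 - 824} = \frac{4764}{630} + \frac{172}{-2095} = 4764 \cdot \frac{1}{630} + 172 \left(- \frac{1}{2095}\right) = \frac{794}{105} - \frac{172}{2095} = \frac{329074}{43995}$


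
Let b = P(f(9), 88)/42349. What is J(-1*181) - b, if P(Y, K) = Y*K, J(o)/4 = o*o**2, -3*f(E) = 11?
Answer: -3013423218340/127047 ≈ -2.3719e+7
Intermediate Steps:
f(E) = -11/3 (f(E) = -1/3*11 = -11/3)
J(o) = 4*o**3 (J(o) = 4*(o*o**2) = 4*o**3)
P(Y, K) = K*Y
b = -968/127047 (b = (88*(-11/3))/42349 = -968/3*1/42349 = -968/127047 ≈ -0.0076192)
J(-1*181) - b = 4*(-1*181)**3 - 1*(-968/127047) = 4*(-181)**3 + 968/127047 = 4*(-5929741) + 968/127047 = -23718964 + 968/127047 = -3013423218340/127047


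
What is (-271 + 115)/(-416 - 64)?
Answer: 13/40 ≈ 0.32500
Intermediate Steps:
(-271 + 115)/(-416 - 64) = -156/(-480) = -156*(-1/480) = 13/40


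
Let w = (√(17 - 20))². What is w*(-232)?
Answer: 696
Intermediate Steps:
w = -3 (w = (√(-3))² = (I*√3)² = -3)
w*(-232) = -3*(-232) = 696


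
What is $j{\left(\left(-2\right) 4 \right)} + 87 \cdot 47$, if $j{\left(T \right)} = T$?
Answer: $4081$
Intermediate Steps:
$j{\left(\left(-2\right) 4 \right)} + 87 \cdot 47 = \left(-2\right) 4 + 87 \cdot 47 = -8 + 4089 = 4081$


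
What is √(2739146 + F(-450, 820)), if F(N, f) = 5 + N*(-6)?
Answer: √2741851 ≈ 1655.9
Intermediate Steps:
F(N, f) = 5 - 6*N
√(2739146 + F(-450, 820)) = √(2739146 + (5 - 6*(-450))) = √(2739146 + (5 + 2700)) = √(2739146 + 2705) = √2741851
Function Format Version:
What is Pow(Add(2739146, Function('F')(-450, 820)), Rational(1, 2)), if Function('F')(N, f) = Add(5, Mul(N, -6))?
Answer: Pow(2741851, Rational(1, 2)) ≈ 1655.9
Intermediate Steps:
Function('F')(N, f) = Add(5, Mul(-6, N))
Pow(Add(2739146, Function('F')(-450, 820)), Rational(1, 2)) = Pow(Add(2739146, Add(5, Mul(-6, -450))), Rational(1, 2)) = Pow(Add(2739146, Add(5, 2700)), Rational(1, 2)) = Pow(Add(2739146, 2705), Rational(1, 2)) = Pow(2741851, Rational(1, 2))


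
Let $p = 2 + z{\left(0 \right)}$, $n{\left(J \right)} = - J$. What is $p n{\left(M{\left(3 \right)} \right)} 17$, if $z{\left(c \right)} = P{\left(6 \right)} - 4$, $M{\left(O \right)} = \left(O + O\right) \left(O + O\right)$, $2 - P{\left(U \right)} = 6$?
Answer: $3672$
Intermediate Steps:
$P{\left(U \right)} = -4$ ($P{\left(U \right)} = 2 - 6 = -4$)
$M{\left(O \right)} = 4 O^{2}$ ($M{\left(O \right)} = 2 O 2 O = 4 O^{2}$)
$z{\left(c \right)} = -8$ ($z{\left(c \right)} = -4 - 4 = -8$)
$p = -6$ ($p = 2 - 8 = -6$)
$p n{\left(M{\left(3 \right)} \right)} 17 = - 6 \left(- 4 \cdot 3^{2}\right) 17 = - 6 \left(- 4 \cdot 9\right) 17 = - 6 \left(\left(-1\right) 36\right) 17 = \left(-6\right) \left(-36\right) 17 = 216 \cdot 17 = 3672$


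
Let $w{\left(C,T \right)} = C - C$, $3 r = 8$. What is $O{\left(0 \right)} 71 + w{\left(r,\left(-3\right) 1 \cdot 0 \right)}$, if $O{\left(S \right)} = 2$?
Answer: $142$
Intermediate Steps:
$r = \frac{8}{3}$ ($r = \frac{1}{3} \cdot 8 = \frac{8}{3} \approx 2.6667$)
$w{\left(C,T \right)} = 0$
$O{\left(0 \right)} 71 + w{\left(r,\left(-3\right) 1 \cdot 0 \right)} = 2 \cdot 71 + 0 = 142 + 0 = 142$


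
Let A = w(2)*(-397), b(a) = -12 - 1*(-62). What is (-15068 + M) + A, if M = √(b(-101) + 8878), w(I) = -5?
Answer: -13083 + 12*√62 ≈ -12989.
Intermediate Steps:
b(a) = 50 (b(a) = -12 + 62 = 50)
A = 1985 (A = -5*(-397) = 1985)
M = 12*√62 (M = √(50 + 8878) = √8928 = 12*√62 ≈ 94.488)
(-15068 + M) + A = (-15068 + 12*√62) + 1985 = -13083 + 12*√62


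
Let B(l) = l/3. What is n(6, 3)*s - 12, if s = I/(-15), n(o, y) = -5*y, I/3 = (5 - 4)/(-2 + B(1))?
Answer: -69/5 ≈ -13.800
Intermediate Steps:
B(l) = l/3 (B(l) = l*(⅓) = l/3)
I = -9/5 (I = 3*((5 - 4)/(-2 + (⅓)*1)) = 3*(1/(-2 + ⅓)) = 3*(1/(-5/3)) = 3*(1*(-⅗)) = 3*(-⅗) = -9/5 ≈ -1.8000)
s = 3/25 (s = -9/5/(-15) = -9/5*(-1/15) = 3/25 ≈ 0.12000)
n(6, 3)*s - 12 = -5*3*(3/25) - 12 = -15*3/25 - 12 = -9/5 - 12 = -69/5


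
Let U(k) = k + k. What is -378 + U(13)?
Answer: -352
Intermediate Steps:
U(k) = 2*k
-378 + U(13) = -378 + 2*13 = -378 + 26 = -352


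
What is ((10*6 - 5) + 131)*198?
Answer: 36828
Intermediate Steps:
((10*6 - 5) + 131)*198 = ((60 - 5) + 131)*198 = (55 + 131)*198 = 186*198 = 36828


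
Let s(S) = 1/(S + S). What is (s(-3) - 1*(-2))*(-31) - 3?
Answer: -359/6 ≈ -59.833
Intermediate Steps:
s(S) = 1/(2*S)
(s(-3) - 1*(-2))*(-31) - 3 = ((1/2)/(-3) - 1*(-2))*(-31) - 3 = ((1/2)*(-1/3) + 2)*(-31) - 3 = (-1/6 + 2)*(-31) - 3 = (11/6)*(-31) - 3 = -341/6 - 3 = -359/6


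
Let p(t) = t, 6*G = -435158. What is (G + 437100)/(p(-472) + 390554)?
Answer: 1093721/1170246 ≈ 0.93461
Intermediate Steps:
G = -217579/3 (G = (1/6)*(-435158) = -217579/3 ≈ -72526.)
(G + 437100)/(p(-472) + 390554) = (-217579/3 + 437100)/(-472 + 390554) = (1093721/3)/390082 = (1093721/3)*(1/390082) = 1093721/1170246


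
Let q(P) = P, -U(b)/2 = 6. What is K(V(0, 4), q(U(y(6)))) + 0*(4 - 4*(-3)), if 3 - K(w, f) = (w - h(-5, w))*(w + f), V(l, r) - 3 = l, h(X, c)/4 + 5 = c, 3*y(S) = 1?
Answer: 102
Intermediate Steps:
y(S) = 1/3 (y(S) = (1/3)*1 = 1/3)
h(X, c) = -20 + 4*c
U(b) = -12 (U(b) = -2*6 = -12)
V(l, r) = 3 + l
K(w, f) = 3 - (20 - 3*w)*(f + w) (K(w, f) = 3 - (w - (-20 + 4*w))*(w + f) = 3 - (w + (20 - 4*w))*(f + w) = 3 - (20 - 3*w)*(f + w))
K(V(0, 4), q(U(y(6)))) + 0*(4 - 4*(-3)) = (3 - 20*(-12) - 20*(3 + 0) + 3*(3 + 0)**2 + 3*(-12)*(3 + 0)) + 0*(4 - 4*(-3)) = (3 + 240 - 20*3 + 3*3**2 + 3*(-12)*3) + 0*(4 + 12) = (3 + 240 - 60 + 3*9 - 108) + 0*16 = (3 + 240 - 60 + 27 - 108) + 0 = 102 + 0 = 102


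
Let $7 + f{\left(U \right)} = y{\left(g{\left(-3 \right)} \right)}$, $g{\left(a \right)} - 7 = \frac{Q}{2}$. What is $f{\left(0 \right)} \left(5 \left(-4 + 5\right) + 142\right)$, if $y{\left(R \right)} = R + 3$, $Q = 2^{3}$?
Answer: $1029$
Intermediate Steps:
$Q = 8$
$g{\left(a \right)} = 11$ ($g{\left(a \right)} = 7 + \frac{8}{2} = 7 + 8 \cdot \frac{1}{2} = 7 + 4 = 11$)
$y{\left(R \right)} = 3 + R$
$f{\left(U \right)} = 7$ ($f{\left(U \right)} = -7 + \left(3 + 11\right) = -7 + 14 = 7$)
$f{\left(0 \right)} \left(5 \left(-4 + 5\right) + 142\right) = 7 \left(5 \left(-4 + 5\right) + 142\right) = 7 \left(5 \cdot 1 + 142\right) = 7 \left(5 + 142\right) = 7 \cdot 147 = 1029$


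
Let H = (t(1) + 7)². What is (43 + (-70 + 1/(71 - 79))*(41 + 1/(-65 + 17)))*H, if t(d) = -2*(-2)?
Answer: -43841325/128 ≈ -3.4251e+5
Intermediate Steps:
t(d) = 4
H = 121 (H = (4 + 7)² = 11² = 121)
(43 + (-70 + 1/(71 - 79))*(41 + 1/(-65 + 17)))*H = (43 + (-70 + 1/(71 - 79))*(41 + 1/(-65 + 17)))*121 = (43 + (-70 + 1/(-8))*(41 + 1/(-48)))*121 = (43 + (-70 - ⅛)*(41 - 1/48))*121 = (43 - 561/8*1967/48)*121 = (43 - 367829/128)*121 = -362325/128*121 = -43841325/128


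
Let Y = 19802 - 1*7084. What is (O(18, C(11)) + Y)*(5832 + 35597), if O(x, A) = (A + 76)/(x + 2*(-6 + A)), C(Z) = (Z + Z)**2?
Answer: 256608988834/487 ≈ 5.2692e+8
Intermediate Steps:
Y = 12718 (Y = 19802 - 7084 = 12718)
C(Z) = 4*Z**2 (C(Z) = (2*Z)**2 = 4*Z**2)
O(x, A) = (76 + A)/(-12 + x + 2*A) (O(x, A) = (76 + A)/(x + (-12 + 2*A)) = (76 + A)/(-12 + x + 2*A))
(O(18, C(11)) + Y)*(5832 + 35597) = ((76 + 4*11**2)/(-12 + 18 + 2*(4*11**2)) + 12718)*(5832 + 35597) = ((76 + 4*121)/(-12 + 18 + 2*(4*121)) + 12718)*41429 = ((76 + 484)/(-12 + 18 + 2*484) + 12718)*41429 = (560/(-12 + 18 + 968) + 12718)*41429 = (560/974 + 12718)*41429 = ((1/974)*560 + 12718)*41429 = (280/487 + 12718)*41429 = (6193946/487)*41429 = 256608988834/487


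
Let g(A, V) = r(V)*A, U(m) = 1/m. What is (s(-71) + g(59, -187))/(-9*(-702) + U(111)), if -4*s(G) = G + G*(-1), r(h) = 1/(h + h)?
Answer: -6549/262285826 ≈ -2.4969e-5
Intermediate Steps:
r(h) = 1/(2*h)
g(A, V) = A/(2*V) (g(A, V) = (1/(2*V))*A = A/(2*V))
s(G) = 0 (s(G) = -(G + G*(-1))/4 = -(G - G)/4 = -¼*0 = 0)
(s(-71) + g(59, -187))/(-9*(-702) + U(111)) = (0 + (½)*59/(-187))/(-9*(-702) + 1/111) = (0 + (½)*59*(-1/187))/(6318 + 1/111) = (0 - 59/374)/(701299/111) = -59/374*111/701299 = -6549/262285826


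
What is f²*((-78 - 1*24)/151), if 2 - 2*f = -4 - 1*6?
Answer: -3672/151 ≈ -24.318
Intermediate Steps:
f = 6 (f = 1 - (-4 - 1*6)/2 = 1 - (-4 - 6)/2 = 1 - ½*(-10) = 1 + 5 = 6)
f²*((-78 - 1*24)/151) = 6²*((-78 - 1*24)/151) = 36*((-78 - 24)*(1/151)) = 36*(-102*1/151) = 36*(-102/151) = -3672/151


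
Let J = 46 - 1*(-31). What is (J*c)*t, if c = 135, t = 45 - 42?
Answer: 31185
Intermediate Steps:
t = 3
J = 77 (J = 46 + 31 = 77)
(J*c)*t = (77*135)*3 = 10395*3 = 31185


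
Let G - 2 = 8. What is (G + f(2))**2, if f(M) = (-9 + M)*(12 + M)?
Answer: 7744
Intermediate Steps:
G = 10 (G = 2 + 8 = 10)
(G + f(2))**2 = (10 + (-108 + 2**2 + 3*2))**2 = (10 + (-108 + 4 + 6))**2 = (10 - 98)**2 = (-88)**2 = 7744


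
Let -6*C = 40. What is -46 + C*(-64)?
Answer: 1142/3 ≈ 380.67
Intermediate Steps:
C = -20/3 (C = -⅙*40 = -20/3 ≈ -6.6667)
-46 + C*(-64) = -46 - 20/3*(-64) = -46 + 1280/3 = 1142/3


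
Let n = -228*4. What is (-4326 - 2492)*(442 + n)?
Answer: 3204460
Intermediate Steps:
n = -912
(-4326 - 2492)*(442 + n) = (-4326 - 2492)*(442 - 912) = -6818*(-470) = 3204460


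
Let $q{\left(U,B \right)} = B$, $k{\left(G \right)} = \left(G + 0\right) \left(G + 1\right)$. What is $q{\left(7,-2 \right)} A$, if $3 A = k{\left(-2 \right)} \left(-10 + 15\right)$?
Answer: $- \frac{20}{3} \approx -6.6667$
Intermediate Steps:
$k{\left(G \right)} = G \left(1 + G\right)$
$A = \frac{10}{3}$ ($A = \frac{- 2 \left(1 - 2\right) \left(-10 + 15\right)}{3} = \frac{\left(-2\right) \left(-1\right) 5}{3} = \frac{2 \cdot 5}{3} = \frac{1}{3} \cdot 10 = \frac{10}{3} \approx 3.3333$)
$q{\left(7,-2 \right)} A = \left(-2\right) \frac{10}{3} = - \frac{20}{3}$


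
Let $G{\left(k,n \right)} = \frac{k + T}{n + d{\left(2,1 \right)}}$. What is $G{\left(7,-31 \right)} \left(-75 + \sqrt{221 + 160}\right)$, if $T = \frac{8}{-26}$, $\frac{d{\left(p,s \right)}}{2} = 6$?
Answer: $\frac{6525}{247} - \frac{87 \sqrt{381}}{247} \approx 19.542$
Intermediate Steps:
$d{\left(p,s \right)} = 12$ ($d{\left(p,s \right)} = 2 \cdot 6 = 12$)
$T = - \frac{4}{13}$ ($T = 8 \left(- \frac{1}{26}\right) = - \frac{4}{13} \approx -0.30769$)
$G{\left(k,n \right)} = \frac{- \frac{4}{13} + k}{12 + n}$ ($G{\left(k,n \right)} = \frac{k - \frac{4}{13}}{n + 12} = \frac{- \frac{4}{13} + k}{12 + n}$)
$G{\left(7,-31 \right)} \left(-75 + \sqrt{221 + 160}\right) = \frac{- \frac{4}{13} + 7}{12 - 31} \left(-75 + \sqrt{221 + 160}\right) = \frac{1}{-19} \cdot \frac{87}{13} \left(-75 + \sqrt{381}\right) = \left(- \frac{1}{19}\right) \frac{87}{13} \left(-75 + \sqrt{381}\right) = - \frac{87 \left(-75 + \sqrt{381}\right)}{247} = \frac{6525}{247} - \frac{87 \sqrt{381}}{247}$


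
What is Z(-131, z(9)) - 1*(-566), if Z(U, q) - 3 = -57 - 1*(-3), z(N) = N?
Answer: 515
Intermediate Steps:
Z(U, q) = -51 (Z(U, q) = 3 + (-57 - 1*(-3)) = 3 + (-57 + 3) = 3 - 54 = -51)
Z(-131, z(9)) - 1*(-566) = -51 - 1*(-566) = -51 + 566 = 515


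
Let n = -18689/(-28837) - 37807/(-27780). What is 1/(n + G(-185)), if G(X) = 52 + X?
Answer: -801091860/104935796501 ≈ -0.0076341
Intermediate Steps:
n = 1609420879/801091860 (n = -18689*(-1/28837) - 37807*(-1/27780) = 18689/28837 + 37807/27780 = 1609420879/801091860 ≈ 2.0090)
1/(n + G(-185)) = 1/(1609420879/801091860 + (52 - 185)) = 1/(1609420879/801091860 - 133) = 1/(-104935796501/801091860) = -801091860/104935796501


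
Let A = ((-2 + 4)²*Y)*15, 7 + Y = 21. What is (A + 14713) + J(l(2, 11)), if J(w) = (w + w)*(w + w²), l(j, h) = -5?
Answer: 15353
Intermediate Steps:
Y = 14 (Y = -7 + 21 = 14)
A = 840 (A = ((-2 + 4)²*14)*15 = (2²*14)*15 = (4*14)*15 = 56*15 = 840)
J(w) = 2*w*(w + w²) (J(w) = (2*w)*(w + w²) = 2*w*(w + w²))
(A + 14713) + J(l(2, 11)) = (840 + 14713) + 2*(-5)²*(1 - 5) = 15553 + 2*25*(-4) = 15553 - 200 = 15353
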